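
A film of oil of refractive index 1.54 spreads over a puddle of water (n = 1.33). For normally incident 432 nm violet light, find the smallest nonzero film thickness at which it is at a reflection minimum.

Top surface (1.0 → 1.54): reflection off a higher-index medium gives a half-wave phase shift.
Bottom surface (1.54 → 1.33): reflection off a lower-index medium gives no phase shift.
Exactly one π shift → a net half-wave offset.
For minimum reflection here: 2 n t = m λ.
Minimum nonzero at m = 1: t = λ / (2 n) = 432 / (2 × 1.54) = 140 nm.

140 nm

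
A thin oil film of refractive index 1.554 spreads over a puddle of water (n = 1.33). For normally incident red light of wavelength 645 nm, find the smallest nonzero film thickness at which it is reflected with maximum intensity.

104 nm

Top surface (1.0 → 1.554): reflection off a higher-index medium gives a half-wave phase shift.
At the lower boundary (n = 1.554 to n = 1.33) the reflected ray undergoes no phase shift.
Net: one phase inversion between the two reflected rays.
For maximum reflection here: 2 n t = (m + ½) λ.
Minimum at m = 0: t = λ / (4 n) = 645 / (4 × 1.554) = 104 nm.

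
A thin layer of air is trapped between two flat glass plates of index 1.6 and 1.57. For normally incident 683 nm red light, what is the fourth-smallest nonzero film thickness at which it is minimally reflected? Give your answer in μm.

1.37 μm

Top surface (1.6 → 1.0): reflection off a lower-index medium gives no phase shift.
At the lower boundary (n = 1.0 to n = 1.57) the reflected ray undergoes a half-wave phase shift.
Exactly one π shift → a net half-wave offset.
With one net inversion, destructive interference in reflection requires 2 n t = m λ.
The fourth-smallest nonzero thickness corresponds to m = 4: t = m λ / (2 n) = 4.00 × 683 / (2 × 1.0) = 1366 nm.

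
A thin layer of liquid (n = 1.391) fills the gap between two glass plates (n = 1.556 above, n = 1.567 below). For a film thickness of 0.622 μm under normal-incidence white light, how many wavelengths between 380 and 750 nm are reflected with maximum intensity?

3

Top surface (1.556 → 1.391): reflection off a lower-index medium gives no phase shift.
Bottom surface (1.391 → 1.567): reflection off a higher-index medium gives a half-wave phase shift.
Net: one phase inversion between the two reflected rays.
So the condition for constructive reflection is 2 n t = (m + ½) λ.
λ = 2 n t / (m + ½) = 1730 / (m + ½) nm.
m=1: 1154 nm (IR); m=2: 692 nm (visible); m=3: 494 nm (visible); m=4: 385 nm (visible); m=5: 315 nm (UV).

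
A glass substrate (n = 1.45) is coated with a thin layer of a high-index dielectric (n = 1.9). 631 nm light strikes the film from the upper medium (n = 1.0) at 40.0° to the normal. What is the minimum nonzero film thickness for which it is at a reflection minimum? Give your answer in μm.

Ray reflecting at the top interface goes from n = 1.0 toward n = 1.9: a half-wave phase shift.
Ray reflecting at the bottom interface goes from n = 1.9 toward n = 1.45: no phase shift.
The two reflections differ by half a wavelength.
So the condition for destructive reflection is 2 n t cos θ_r = m λ.
Snell's law: 1.0 sin 40.0° = 1.9 sin θ_r → sin θ_r = 0.338, cos θ_r = 0.941.
Minimum nonzero at m = 1: t = λ / (2 n cos θ_r) = 631 / (2 × 1.9 × 0.941) = 176 nm.

0.176 μm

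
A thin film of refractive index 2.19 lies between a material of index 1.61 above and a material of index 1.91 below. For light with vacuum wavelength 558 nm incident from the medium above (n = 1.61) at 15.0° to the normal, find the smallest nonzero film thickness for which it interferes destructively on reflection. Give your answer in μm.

At the upper boundary (n = 1.61 to n = 2.19) the reflected ray undergoes a half-wave phase shift.
Ray reflecting at the bottom interface goes from n = 2.19 toward n = 1.91: no phase shift.
Net: one phase inversion between the two reflected rays.
With one net inversion, destructive interference in reflection requires 2 n t cos θ_r = m λ.
Snell's law: 1.61 sin 15.0° = 2.19 sin θ_r → sin θ_r = 0.190, cos θ_r = 0.982.
Minimum nonzero at m = 1: t = λ / (2 n cos θ_r) = 558 / (2 × 2.19 × 0.982) = 130 nm.

0.130 μm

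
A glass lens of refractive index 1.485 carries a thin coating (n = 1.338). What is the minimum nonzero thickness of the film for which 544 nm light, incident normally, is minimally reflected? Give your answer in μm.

0.102 μm

At the upper boundary (n = 1.0 to n = 1.338) the reflected ray undergoes a half-wave phase shift.
Ray reflecting at the bottom interface goes from n = 1.338 toward n = 1.485: a half-wave phase shift.
Zero or two π shifts → no net half-wave offset.
With no net inversion, destructive interference in reflection requires 2 n t = (m + ½) λ.
Minimum at m = 0: t = λ / (4 n) = 544 / (4 × 1.338) = 102 nm.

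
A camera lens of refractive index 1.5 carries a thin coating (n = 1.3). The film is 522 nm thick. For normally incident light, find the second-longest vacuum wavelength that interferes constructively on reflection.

At the upper boundary (n = 1.0 to n = 1.3) the reflected ray undergoes a half-wave phase shift.
Ray reflecting at the bottom interface goes from n = 1.3 toward n = 1.5: a half-wave phase shift.
Zero or two π shifts → no net half-wave offset.
For bright reflection here: 2 n t = m λ.
λ = 2 n t / m. The second-longest wavelength is m = 2: λ = 2 × 1.3 × 522 / 2.00 = 679 nm.

679 nm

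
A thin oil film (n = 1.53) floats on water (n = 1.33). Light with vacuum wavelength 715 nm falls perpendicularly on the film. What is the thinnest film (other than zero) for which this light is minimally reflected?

Ray reflecting at the top interface goes from n = 1.0 toward n = 1.53: a half-wave phase shift.
Bottom surface (1.53 → 1.33): reflection off a lower-index medium gives no phase shift.
Exactly one π shift → a net half-wave offset.
With one net inversion, destructive interference in reflection requires 2 n t = m λ.
Minimum nonzero at m = 1: t = λ / (2 n) = 715 / (2 × 1.53) = 234 nm.

234 nm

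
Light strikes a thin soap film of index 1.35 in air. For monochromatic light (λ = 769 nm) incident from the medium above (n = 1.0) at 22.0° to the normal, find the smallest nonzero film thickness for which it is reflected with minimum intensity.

296 nm

At the upper boundary (n = 1.0 to n = 1.35) the reflected ray undergoes a half-wave phase shift.
At the lower boundary (n = 1.35 to n = 1.0) the reflected ray undergoes no phase shift.
Net: one phase inversion between the two reflected rays.
So the condition for destructive reflection is 2 n t cos θ_r = m λ.
Snell's law: 1.0 sin 22.0° = 1.35 sin θ_r → sin θ_r = 0.277, cos θ_r = 0.961.
Minimum nonzero at m = 1: t = λ / (2 n cos θ_r) = 769 / (2 × 1.35 × 0.961) = 296 nm.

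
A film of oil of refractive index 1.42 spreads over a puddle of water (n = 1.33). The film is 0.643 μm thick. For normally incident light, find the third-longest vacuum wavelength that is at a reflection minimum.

609 nm

Ray reflecting at the top interface goes from n = 1.0 toward n = 1.42: a half-wave phase shift.
Bottom surface (1.42 → 1.33): reflection off a lower-index medium gives no phase shift.
Net: one phase inversion between the two reflected rays.
So the condition for destructive reflection is 2 n t = m λ.
λ = 2 n t / m. The third-longest wavelength is m = 3: λ = 2 × 1.42 × 643 / 3.00 = 609 nm.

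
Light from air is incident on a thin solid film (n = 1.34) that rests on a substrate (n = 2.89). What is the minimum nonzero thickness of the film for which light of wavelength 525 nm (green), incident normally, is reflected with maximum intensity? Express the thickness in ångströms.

Top surface (1.0 → 1.34): reflection off a higher-index medium gives a half-wave phase shift.
Bottom surface (1.34 → 2.89): reflection off a higher-index medium gives a half-wave phase shift.
The two reflections carry the same phase change, so no net offset.
With no net inversion, constructive interference in reflection requires 2 n t = m λ.
Minimum nonzero at m = 1: t = λ / (2 n) = 525 / (2 × 1.34) = 196 nm.

1959 Å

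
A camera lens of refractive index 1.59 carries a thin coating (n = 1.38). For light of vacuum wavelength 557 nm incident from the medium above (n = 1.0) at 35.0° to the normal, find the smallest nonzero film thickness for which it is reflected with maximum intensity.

Ray reflecting at the top interface goes from n = 1.0 toward n = 1.38: a half-wave phase shift.
Bottom surface (1.38 → 1.59): reflection off a higher-index medium gives a half-wave phase shift.
The two reflections carry the same phase change, so no net offset.
With no net inversion, constructive interference in reflection requires 2 n t cos θ_r = m λ.
Snell's law: 1.0 sin 35.0° = 1.38 sin θ_r → sin θ_r = 0.416, cos θ_r = 0.910.
Minimum nonzero at m = 1: t = λ / (2 n cos θ_r) = 557 / (2 × 1.38 × 0.910) = 222 nm.

222 nm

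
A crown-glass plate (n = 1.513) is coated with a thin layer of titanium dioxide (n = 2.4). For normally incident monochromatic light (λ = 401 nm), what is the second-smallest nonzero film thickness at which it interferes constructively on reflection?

125 nm

At the upper boundary (n = 1.0 to n = 2.4) the reflected ray undergoes a half-wave phase shift.
At the lower boundary (n = 2.4 to n = 1.513) the reflected ray undergoes no phase shift.
Net: one phase inversion between the two reflected rays.
With one net inversion, constructive interference in reflection requires 2 n t = (m + ½) λ.
The second-smallest nonzero thickness corresponds to m = 1: t = (m + ½) λ / (2 n) = 1.50 × 401 / (2 × 2.4) = 125 nm.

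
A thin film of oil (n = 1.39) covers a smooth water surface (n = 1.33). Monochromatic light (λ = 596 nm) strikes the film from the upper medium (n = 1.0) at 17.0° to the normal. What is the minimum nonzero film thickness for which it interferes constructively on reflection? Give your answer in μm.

Ray reflecting at the top interface goes from n = 1.0 toward n = 1.39: a half-wave phase shift.
At the lower boundary (n = 1.39 to n = 1.33) the reflected ray undergoes no phase shift.
Net: one phase inversion between the two reflected rays.
For maximum reflection here: 2 n t cos θ_r = (m + ½) λ.
Snell's law: 1.0 sin 17.0° = 1.39 sin θ_r → sin θ_r = 0.210, cos θ_r = 0.978.
Minimum at m = 0: t = λ / (4 n cos θ_r) = 596 / (4 × 1.39 × 0.978) = 110 nm.

0.110 μm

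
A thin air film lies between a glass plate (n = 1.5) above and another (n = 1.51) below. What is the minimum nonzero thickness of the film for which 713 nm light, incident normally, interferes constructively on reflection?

178 nm

Top surface (1.5 → 1.0): reflection off a lower-index medium gives no phase shift.
Bottom surface (1.0 → 1.51): reflection off a higher-index medium gives a half-wave phase shift.
Net: one phase inversion between the two reflected rays.
So the condition for constructive reflection is 2 n t = (m + ½) λ.
Minimum at m = 0: t = λ / (4 n) = 713 / (4 × 1.0) = 178 nm.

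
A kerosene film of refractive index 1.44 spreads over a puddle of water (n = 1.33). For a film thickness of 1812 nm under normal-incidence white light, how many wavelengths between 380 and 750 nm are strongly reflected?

At the upper boundary (n = 1.0 to n = 1.44) the reflected ray undergoes a half-wave phase shift.
Ray reflecting at the bottom interface goes from n = 1.44 toward n = 1.33: no phase shift.
Exactly one π shift → a net half-wave offset.
So the condition for constructive reflection is 2 n t = (m + ½) λ.
λ = 2 n t / (m + ½) = 5219 / (m + ½) nm.
m=6: 803 nm (IR); m=7: 696 nm (visible); m=8: 614 nm (visible); m=9: 549 nm (visible); m=10: 497 nm (visible); m=11: 454 nm (visible); m=12: 417 nm (visible); m=13: 387 nm (visible); m=14: 360 nm (UV).

7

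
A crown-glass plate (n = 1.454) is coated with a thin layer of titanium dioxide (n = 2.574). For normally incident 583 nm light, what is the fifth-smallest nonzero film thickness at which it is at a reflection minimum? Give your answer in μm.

Ray reflecting at the top interface goes from n = 1.0 toward n = 2.574: a half-wave phase shift.
At the lower boundary (n = 2.574 to n = 1.454) the reflected ray undergoes no phase shift.
Net: one phase inversion between the two reflected rays.
With one net inversion, destructive interference in reflection requires 2 n t = m λ.
The fifth-smallest nonzero thickness corresponds to m = 5: t = m λ / (2 n) = 5.00 × 583 / (2 × 2.574) = 566 nm.

0.566 μm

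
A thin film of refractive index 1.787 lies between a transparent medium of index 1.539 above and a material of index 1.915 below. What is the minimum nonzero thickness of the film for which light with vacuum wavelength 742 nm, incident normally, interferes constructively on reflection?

208 nm

Ray reflecting at the top interface goes from n = 1.539 toward n = 1.787: a half-wave phase shift.
At the lower boundary (n = 1.787 to n = 1.915) the reflected ray undergoes a half-wave phase shift.
The two reflections carry the same phase change, so no net offset.
So the condition for constructive reflection is 2 n t = m λ.
Minimum nonzero at m = 1: t = λ / (2 n) = 742 / (2 × 1.787) = 208 nm.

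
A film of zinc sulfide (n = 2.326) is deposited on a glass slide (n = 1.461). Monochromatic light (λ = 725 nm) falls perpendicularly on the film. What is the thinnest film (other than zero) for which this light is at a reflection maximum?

Ray reflecting at the top interface goes from n = 1.0 toward n = 2.326: a half-wave phase shift.
Bottom surface (2.326 → 1.461): reflection off a lower-index medium gives no phase shift.
The two reflections differ by half a wavelength.
So the condition for constructive reflection is 2 n t = (m + ½) λ.
Minimum at m = 0: t = λ / (4 n) = 725 / (4 × 2.326) = 77.9 nm.

77.9 nm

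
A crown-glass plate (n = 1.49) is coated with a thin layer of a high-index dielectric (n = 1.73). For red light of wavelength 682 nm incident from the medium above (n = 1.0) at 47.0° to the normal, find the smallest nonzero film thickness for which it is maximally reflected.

109 nm

At the upper boundary (n = 1.0 to n = 1.73) the reflected ray undergoes a half-wave phase shift.
Ray reflecting at the bottom interface goes from n = 1.73 toward n = 1.49: no phase shift.
Net: one phase inversion between the two reflected rays.
With one net inversion, constructive interference in reflection requires 2 n t cos θ_r = (m + ½) λ.
Snell's law: 1.0 sin 47.0° = 1.73 sin θ_r → sin θ_r = 0.423, cos θ_r = 0.906.
Minimum at m = 0: t = λ / (4 n cos θ_r) = 682 / (4 × 1.73 × 0.906) = 109 nm.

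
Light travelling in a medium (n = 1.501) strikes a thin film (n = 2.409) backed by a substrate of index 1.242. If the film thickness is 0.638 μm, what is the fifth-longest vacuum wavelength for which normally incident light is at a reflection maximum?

At the upper boundary (n = 1.501 to n = 2.409) the reflected ray undergoes a half-wave phase shift.
At the lower boundary (n = 2.409 to n = 1.242) the reflected ray undergoes no phase shift.
Net: one phase inversion between the two reflected rays.
For strong reflection here: 2 n t = (m + ½) λ.
λ = 2 n t / (m + ½). The fifth-longest wavelength is m = 4: λ = 2 × 2.409 × 638 / 4.50 = 683 nm.

683 nm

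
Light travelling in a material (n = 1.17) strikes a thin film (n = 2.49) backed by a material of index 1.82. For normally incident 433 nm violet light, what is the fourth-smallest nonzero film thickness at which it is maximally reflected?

At the upper boundary (n = 1.17 to n = 2.49) the reflected ray undergoes a half-wave phase shift.
Ray reflecting at the bottom interface goes from n = 2.49 toward n = 1.82: no phase shift.
Net: one phase inversion between the two reflected rays.
With one net inversion, constructive interference in reflection requires 2 n t = (m + ½) λ.
The fourth-smallest nonzero thickness corresponds to m = 3: t = (m + ½) λ / (2 n) = 3.50 × 433 / (2 × 2.49) = 304 nm.

304 nm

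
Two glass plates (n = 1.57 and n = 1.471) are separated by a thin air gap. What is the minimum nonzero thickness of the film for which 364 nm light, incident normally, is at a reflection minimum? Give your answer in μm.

Top surface (1.57 → 1.0): reflection off a lower-index medium gives no phase shift.
At the lower boundary (n = 1.0 to n = 1.471) the reflected ray undergoes a half-wave phase shift.
Exactly one π shift → a net half-wave offset.
For minimum reflection here: 2 n t = m λ.
Minimum nonzero at m = 1: t = λ / (2 n) = 364 / (2 × 1.0) = 182 nm.

0.182 μm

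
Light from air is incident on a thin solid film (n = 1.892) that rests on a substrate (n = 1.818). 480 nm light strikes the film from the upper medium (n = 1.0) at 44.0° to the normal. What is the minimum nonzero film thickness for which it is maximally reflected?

At the upper boundary (n = 1.0 to n = 1.892) the reflected ray undergoes a half-wave phase shift.
Bottom surface (1.892 → 1.818): reflection off a lower-index medium gives no phase shift.
Exactly one π shift → a net half-wave offset.
So the condition for constructive reflection is 2 n t cos θ_r = (m + ½) λ.
Snell's law: 1.0 sin 44.0° = 1.892 sin θ_r → sin θ_r = 0.367, cos θ_r = 0.930.
Minimum at m = 0: t = λ / (4 n cos θ_r) = 480 / (4 × 1.892 × 0.930) = 68.2 nm.

68.2 nm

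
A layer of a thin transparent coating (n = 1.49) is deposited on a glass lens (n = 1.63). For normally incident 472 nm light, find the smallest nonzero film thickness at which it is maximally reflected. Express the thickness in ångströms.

Ray reflecting at the top interface goes from n = 1.0 toward n = 1.49: a half-wave phase shift.
Ray reflecting at the bottom interface goes from n = 1.49 toward n = 1.63: a half-wave phase shift.
Zero or two π shifts → no net half-wave offset.
For bright reflection here: 2 n t = m λ.
Minimum nonzero at m = 1: t = λ / (2 n) = 472 / (2 × 1.49) = 158 nm.

1584 Å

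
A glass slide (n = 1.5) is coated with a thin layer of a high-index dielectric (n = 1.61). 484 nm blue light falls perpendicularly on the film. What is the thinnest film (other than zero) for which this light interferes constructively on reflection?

Ray reflecting at the top interface goes from n = 1.0 toward n = 1.61: a half-wave phase shift.
Bottom surface (1.61 → 1.5): reflection off a lower-index medium gives no phase shift.
The two reflections differ by half a wavelength.
So the condition for constructive reflection is 2 n t = (m + ½) λ.
Minimum at m = 0: t = λ / (4 n) = 484 / (4 × 1.61) = 75.2 nm.

75.2 nm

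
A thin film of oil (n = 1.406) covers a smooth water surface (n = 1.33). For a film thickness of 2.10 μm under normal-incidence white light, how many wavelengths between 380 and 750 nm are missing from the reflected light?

8

Top surface (1.0 → 1.406): reflection off a higher-index medium gives a half-wave phase shift.
Bottom surface (1.406 → 1.33): reflection off a lower-index medium gives no phase shift.
Net: one phase inversion between the two reflected rays.
For weak reflection here: 2 n t = m λ.
λ = 2 n t / m = 5905 / m nm.
m=7: 844 nm (IR); m=8: 738 nm (visible); m=9: 656 nm (visible); m=10: 591 nm (visible); m=11: 537 nm (visible); m=12: 492 nm (visible); m=13: 454 nm (visible); m=14: 422 nm (visible); m=15: 394 nm (visible); m=16: 369 nm (UV).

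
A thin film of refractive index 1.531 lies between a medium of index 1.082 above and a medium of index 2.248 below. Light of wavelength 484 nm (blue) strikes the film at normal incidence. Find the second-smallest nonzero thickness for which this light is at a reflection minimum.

Top surface (1.082 → 1.531): reflection off a higher-index medium gives a half-wave phase shift.
Bottom surface (1.531 → 2.248): reflection off a higher-index medium gives a half-wave phase shift.
Net: no relative phase inversion (both shifts match).
So the condition for destructive reflection is 2 n t = (m + ½) λ.
The second-smallest nonzero thickness corresponds to m = 1: t = (m + ½) λ / (2 n) = 1.50 × 484 / (2 × 1.531) = 237 nm.

237 nm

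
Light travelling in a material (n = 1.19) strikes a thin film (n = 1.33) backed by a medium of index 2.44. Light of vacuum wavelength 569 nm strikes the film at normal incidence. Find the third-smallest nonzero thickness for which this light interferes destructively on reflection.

535 nm

At the upper boundary (n = 1.19 to n = 1.33) the reflected ray undergoes a half-wave phase shift.
Bottom surface (1.33 → 2.44): reflection off a higher-index medium gives a half-wave phase shift.
The two reflections carry the same phase change, so no net offset.
So the condition for destructive reflection is 2 n t = (m + ½) λ.
The third-smallest nonzero thickness corresponds to m = 2: t = (m + ½) λ / (2 n) = 2.50 × 569 / (2 × 1.33) = 535 nm.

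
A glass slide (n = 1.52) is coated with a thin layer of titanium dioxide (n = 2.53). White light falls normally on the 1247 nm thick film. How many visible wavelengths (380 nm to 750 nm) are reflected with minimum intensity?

Ray reflecting at the top interface goes from n = 1.0 toward n = 2.53: a half-wave phase shift.
At the lower boundary (n = 2.53 to n = 1.52) the reflected ray undergoes no phase shift.
Net: one phase inversion between the two reflected rays.
For minimum reflection here: 2 n t = m λ.
λ = 2 n t / m = 6310 / m nm.
m=8: 789 nm (IR); m=9: 701 nm (visible); m=10: 631 nm (visible); m=11: 574 nm (visible); m=12: 526 nm (visible); m=13: 485 nm (visible); m=14: 451 nm (visible); m=15: 421 nm (visible); m=16: 394 nm (visible); m=17: 371 nm (UV).

8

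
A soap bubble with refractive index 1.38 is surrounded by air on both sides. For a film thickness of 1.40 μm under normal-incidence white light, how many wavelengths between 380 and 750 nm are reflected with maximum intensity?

5

Ray reflecting at the top interface goes from n = 1.0 toward n = 1.38: a half-wave phase shift.
Ray reflecting at the bottom interface goes from n = 1.38 toward n = 1.0: no phase shift.
Net: one phase inversion between the two reflected rays.
For strong reflection here: 2 n t = (m + ½) λ.
λ = 2 n t / (m + ½) = 3864 / (m + ½) nm.
m=4: 859 nm (IR); m=5: 703 nm (visible); m=6: 594 nm (visible); m=7: 515 nm (visible); m=8: 455 nm (visible); m=9: 407 nm (visible); m=10: 368 nm (UV).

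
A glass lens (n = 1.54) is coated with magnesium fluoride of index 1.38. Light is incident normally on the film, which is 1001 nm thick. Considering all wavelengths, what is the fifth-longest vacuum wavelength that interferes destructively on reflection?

At the upper boundary (n = 1.0 to n = 1.38) the reflected ray undergoes a half-wave phase shift.
Ray reflecting at the bottom interface goes from n = 1.38 toward n = 1.54: a half-wave phase shift.
The two reflections carry the same phase change, so no net offset.
So the condition for destructive reflection is 2 n t = (m + ½) λ.
λ = 2 n t / (m + ½). The fifth-longest wavelength is m = 4: λ = 2 × 1.38 × 1001 / 4.50 = 614 nm.

614 nm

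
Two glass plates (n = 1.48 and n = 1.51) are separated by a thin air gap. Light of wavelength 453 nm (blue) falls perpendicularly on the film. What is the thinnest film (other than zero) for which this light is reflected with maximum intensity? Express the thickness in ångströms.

Ray reflecting at the top interface goes from n = 1.48 toward n = 1.0: no phase shift.
Bottom surface (1.0 → 1.51): reflection off a higher-index medium gives a half-wave phase shift.
Net: one phase inversion between the two reflected rays.
So the condition for constructive reflection is 2 n t = (m + ½) λ.
Minimum at m = 0: t = λ / (4 n) = 453 / (4 × 1.0) = 113 nm.

1133 Å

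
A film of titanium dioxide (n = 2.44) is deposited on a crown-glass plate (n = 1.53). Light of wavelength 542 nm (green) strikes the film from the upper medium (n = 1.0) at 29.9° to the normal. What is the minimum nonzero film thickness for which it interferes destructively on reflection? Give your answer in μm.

Top surface (1.0 → 2.44): reflection off a higher-index medium gives a half-wave phase shift.
Ray reflecting at the bottom interface goes from n = 2.44 toward n = 1.53: no phase shift.
Exactly one π shift → a net half-wave offset.
For minimum reflection here: 2 n t cos θ_r = m λ.
Snell's law: 1.0 sin 29.9° = 2.44 sin θ_r → sin θ_r = 0.204, cos θ_r = 0.979.
Minimum nonzero at m = 1: t = λ / (2 n cos θ_r) = 542 / (2 × 2.44 × 0.979) = 113 nm.

0.113 μm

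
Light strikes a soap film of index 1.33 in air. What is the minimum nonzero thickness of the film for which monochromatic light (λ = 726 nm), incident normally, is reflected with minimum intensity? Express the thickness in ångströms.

2729 Å

Top surface (1.0 → 1.33): reflection off a higher-index medium gives a half-wave phase shift.
Ray reflecting at the bottom interface goes from n = 1.33 toward n = 1.0: no phase shift.
Exactly one π shift → a net half-wave offset.
For minimum reflection here: 2 n t = m λ.
Minimum nonzero at m = 1: t = λ / (2 n) = 726 / (2 × 1.33) = 273 nm.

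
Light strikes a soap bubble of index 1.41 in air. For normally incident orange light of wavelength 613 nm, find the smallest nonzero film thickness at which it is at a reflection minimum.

Top surface (1.0 → 1.41): reflection off a higher-index medium gives a half-wave phase shift.
Ray reflecting at the bottom interface goes from n = 1.41 toward n = 1.0: no phase shift.
Exactly one π shift → a net half-wave offset.
So the condition for destructive reflection is 2 n t = m λ.
Minimum nonzero at m = 1: t = λ / (2 n) = 613 / (2 × 1.41) = 217 nm.

217 nm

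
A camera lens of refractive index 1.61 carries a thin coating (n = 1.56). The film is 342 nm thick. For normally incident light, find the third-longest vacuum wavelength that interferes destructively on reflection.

427 nm

At the upper boundary (n = 1.0 to n = 1.56) the reflected ray undergoes a half-wave phase shift.
Bottom surface (1.56 → 1.61): reflection off a higher-index medium gives a half-wave phase shift.
The two reflections carry the same phase change, so no net offset.
For weak reflection here: 2 n t = (m + ½) λ.
λ = 2 n t / (m + ½). The third-longest wavelength is m = 2: λ = 2 × 1.56 × 342 / 2.50 = 427 nm.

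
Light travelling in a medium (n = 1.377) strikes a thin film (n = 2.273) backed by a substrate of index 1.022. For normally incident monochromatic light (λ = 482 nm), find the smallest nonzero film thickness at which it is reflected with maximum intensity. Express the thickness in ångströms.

530 Å

Top surface (1.377 → 2.273): reflection off a higher-index medium gives a half-wave phase shift.
Bottom surface (2.273 → 1.022): reflection off a lower-index medium gives no phase shift.
Net: one phase inversion between the two reflected rays.
For bright reflection here: 2 n t = (m + ½) λ.
Minimum at m = 0: t = λ / (4 n) = 482 / (4 × 2.273) = 53.0 nm.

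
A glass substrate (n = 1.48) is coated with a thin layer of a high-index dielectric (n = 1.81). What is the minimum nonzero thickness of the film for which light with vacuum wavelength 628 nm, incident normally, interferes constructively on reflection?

86.7 nm

Top surface (1.0 → 1.81): reflection off a higher-index medium gives a half-wave phase shift.
Bottom surface (1.81 → 1.48): reflection off a lower-index medium gives no phase shift.
Exactly one π shift → a net half-wave offset.
So the condition for constructive reflection is 2 n t = (m + ½) λ.
Minimum at m = 0: t = λ / (4 n) = 628 / (4 × 1.81) = 86.7 nm.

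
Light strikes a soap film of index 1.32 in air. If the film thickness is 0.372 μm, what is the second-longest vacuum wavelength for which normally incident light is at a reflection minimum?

Top surface (1.0 → 1.32): reflection off a higher-index medium gives a half-wave phase shift.
Ray reflecting at the bottom interface goes from n = 1.32 toward n = 1.0: no phase shift.
Net: one phase inversion between the two reflected rays.
With one net inversion, destructive interference in reflection requires 2 n t = m λ.
λ = 2 n t / m. The second-longest wavelength is m = 2: λ = 2 × 1.32 × 372 / 2.00 = 491 nm.

491 nm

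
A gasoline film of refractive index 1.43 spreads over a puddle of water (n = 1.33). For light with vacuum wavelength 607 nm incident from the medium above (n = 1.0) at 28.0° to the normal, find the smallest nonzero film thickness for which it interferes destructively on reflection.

At the upper boundary (n = 1.0 to n = 1.43) the reflected ray undergoes a half-wave phase shift.
Ray reflecting at the bottom interface goes from n = 1.43 toward n = 1.33: no phase shift.
The two reflections differ by half a wavelength.
So the condition for destructive reflection is 2 n t cos θ_r = m λ.
Snell's law: 1.0 sin 28.0° = 1.43 sin θ_r → sin θ_r = 0.328, cos θ_r = 0.945.
Minimum nonzero at m = 1: t = λ / (2 n cos θ_r) = 607 / (2 × 1.43 × 0.945) = 225 nm.

225 nm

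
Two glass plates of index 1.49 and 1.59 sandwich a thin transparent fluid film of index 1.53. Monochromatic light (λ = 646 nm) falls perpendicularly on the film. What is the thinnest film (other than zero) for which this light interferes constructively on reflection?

211 nm

Top surface (1.49 → 1.53): reflection off a higher-index medium gives a half-wave phase shift.
Ray reflecting at the bottom interface goes from n = 1.53 toward n = 1.59: a half-wave phase shift.
Net: no relative phase inversion (both shifts match).
For maximum reflection here: 2 n t = m λ.
Minimum nonzero at m = 1: t = λ / (2 n) = 646 / (2 × 1.53) = 211 nm.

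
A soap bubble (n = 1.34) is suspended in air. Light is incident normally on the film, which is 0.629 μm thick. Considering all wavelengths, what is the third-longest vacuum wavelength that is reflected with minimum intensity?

At the upper boundary (n = 1.0 to n = 1.34) the reflected ray undergoes a half-wave phase shift.
At the lower boundary (n = 1.34 to n = 1.0) the reflected ray undergoes no phase shift.
The two reflections differ by half a wavelength.
So the condition for destructive reflection is 2 n t = m λ.
λ = 2 n t / m. The third-longest wavelength is m = 3: λ = 2 × 1.34 × 629 / 3.00 = 562 nm.

562 nm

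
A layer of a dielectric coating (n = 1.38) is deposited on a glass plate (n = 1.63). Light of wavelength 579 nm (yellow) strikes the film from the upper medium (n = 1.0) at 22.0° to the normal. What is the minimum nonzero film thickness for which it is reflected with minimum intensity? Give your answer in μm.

Top surface (1.0 → 1.38): reflection off a higher-index medium gives a half-wave phase shift.
At the lower boundary (n = 1.38 to n = 1.63) the reflected ray undergoes a half-wave phase shift.
The two reflections carry the same phase change, so no net offset.
So the condition for destructive reflection is 2 n t cos θ_r = (m + ½) λ.
Snell's law: 1.0 sin 22.0° = 1.38 sin θ_r → sin θ_r = 0.271, cos θ_r = 0.962.
Minimum at m = 0: t = λ / (4 n cos θ_r) = 579 / (4 × 1.38 × 0.962) = 109 nm.

0.109 μm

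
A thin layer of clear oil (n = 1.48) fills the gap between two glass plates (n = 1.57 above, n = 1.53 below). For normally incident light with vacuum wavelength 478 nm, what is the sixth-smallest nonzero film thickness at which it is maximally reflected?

888 nm

Ray reflecting at the top interface goes from n = 1.57 toward n = 1.48: no phase shift.
Ray reflecting at the bottom interface goes from n = 1.48 toward n = 1.53: a half-wave phase shift.
Exactly one π shift → a net half-wave offset.
So the condition for constructive reflection is 2 n t = (m + ½) λ.
The sixth-smallest nonzero thickness corresponds to m = 5: t = (m + ½) λ / (2 n) = 5.50 × 478 / (2 × 1.48) = 888 nm.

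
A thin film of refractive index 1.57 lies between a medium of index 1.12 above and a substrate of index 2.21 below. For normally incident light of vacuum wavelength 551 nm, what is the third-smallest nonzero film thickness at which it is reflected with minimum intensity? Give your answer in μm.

At the upper boundary (n = 1.12 to n = 1.57) the reflected ray undergoes a half-wave phase shift.
Bottom surface (1.57 → 2.21): reflection off a higher-index medium gives a half-wave phase shift.
Zero or two π shifts → no net half-wave offset.
So the condition for destructive reflection is 2 n t = (m + ½) λ.
The third-smallest nonzero thickness corresponds to m = 2: t = (m + ½) λ / (2 n) = 2.50 × 551 / (2 × 1.57) = 439 nm.

0.439 μm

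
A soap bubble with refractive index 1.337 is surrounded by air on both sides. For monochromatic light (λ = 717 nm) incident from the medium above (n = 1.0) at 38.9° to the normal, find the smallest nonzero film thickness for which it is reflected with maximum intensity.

152 nm

Ray reflecting at the top interface goes from n = 1.0 toward n = 1.337: a half-wave phase shift.
At the lower boundary (n = 1.337 to n = 1.0) the reflected ray undergoes no phase shift.
Exactly one π shift → a net half-wave offset.
With one net inversion, constructive interference in reflection requires 2 n t cos θ_r = (m + ½) λ.
Snell's law: 1.0 sin 38.9° = 1.337 sin θ_r → sin θ_r = 0.470, cos θ_r = 0.883.
Minimum at m = 0: t = λ / (4 n cos θ_r) = 717 / (4 × 1.337 × 0.883) = 152 nm.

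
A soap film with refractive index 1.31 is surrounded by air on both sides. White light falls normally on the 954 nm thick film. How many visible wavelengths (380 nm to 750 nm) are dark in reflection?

3

Ray reflecting at the top interface goes from n = 1.0 toward n = 1.31: a half-wave phase shift.
Bottom surface (1.31 → 1.0): reflection off a lower-index medium gives no phase shift.
The two reflections differ by half a wavelength.
For dark reflection here: 2 n t = m λ.
λ = 2 n t / m = 2499 / m nm.
m=3: 833 nm (IR); m=4: 625 nm (visible); m=5: 500 nm (visible); m=6: 417 nm (visible); m=7: 357 nm (UV).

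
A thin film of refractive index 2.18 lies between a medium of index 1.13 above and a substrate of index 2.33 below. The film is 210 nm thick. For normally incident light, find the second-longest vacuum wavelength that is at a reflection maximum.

At the upper boundary (n = 1.13 to n = 2.18) the reflected ray undergoes a half-wave phase shift.
Ray reflecting at the bottom interface goes from n = 2.18 toward n = 2.33: a half-wave phase shift.
Zero or two π shifts → no net half-wave offset.
So the condition for constructive reflection is 2 n t = m λ.
λ = 2 n t / m. The second-longest wavelength is m = 2: λ = 2 × 2.18 × 210 / 2.00 = 458 nm.

458 nm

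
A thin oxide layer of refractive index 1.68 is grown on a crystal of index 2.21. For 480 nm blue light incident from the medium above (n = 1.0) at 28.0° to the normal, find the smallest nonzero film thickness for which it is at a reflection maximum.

149 nm

Top surface (1.0 → 1.68): reflection off a higher-index medium gives a half-wave phase shift.
Bottom surface (1.68 → 2.21): reflection off a higher-index medium gives a half-wave phase shift.
Net: no relative phase inversion (both shifts match).
With no net inversion, constructive interference in reflection requires 2 n t cos θ_r = m λ.
Snell's law: 1.0 sin 28.0° = 1.68 sin θ_r → sin θ_r = 0.279, cos θ_r = 0.960.
Minimum nonzero at m = 1: t = λ / (2 n cos θ_r) = 480 / (2 × 1.68 × 0.960) = 149 nm.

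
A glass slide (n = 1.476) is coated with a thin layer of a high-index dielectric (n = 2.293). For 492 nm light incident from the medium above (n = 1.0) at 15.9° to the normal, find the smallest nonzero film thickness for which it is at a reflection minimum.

108 nm

Ray reflecting at the top interface goes from n = 1.0 toward n = 2.293: a half-wave phase shift.
At the lower boundary (n = 2.293 to n = 1.476) the reflected ray undergoes no phase shift.
The two reflections differ by half a wavelength.
For weak reflection here: 2 n t cos θ_r = m λ.
Snell's law: 1.0 sin 15.9° = 2.293 sin θ_r → sin θ_r = 0.119, cos θ_r = 0.993.
Minimum nonzero at m = 1: t = λ / (2 n cos θ_r) = 492 / (2 × 2.293 × 0.993) = 108 nm.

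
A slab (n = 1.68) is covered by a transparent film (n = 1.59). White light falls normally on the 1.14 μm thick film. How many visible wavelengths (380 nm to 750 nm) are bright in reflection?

5

At the upper boundary (n = 1.0 to n = 1.59) the reflected ray undergoes a half-wave phase shift.
Bottom surface (1.59 → 1.68): reflection off a higher-index medium gives a half-wave phase shift.
Zero or two π shifts → no net half-wave offset.
So the condition for constructive reflection is 2 n t = m λ.
λ = 2 n t / m = 3625 / m nm.
m=4: 906 nm (IR); m=5: 725 nm (visible); m=6: 604 nm (visible); m=7: 518 nm (visible); m=8: 453 nm (visible); m=9: 403 nm (visible); m=10: 363 nm (UV).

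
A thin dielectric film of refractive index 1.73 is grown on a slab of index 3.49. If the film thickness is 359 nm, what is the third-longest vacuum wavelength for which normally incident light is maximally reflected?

414 nm

At the upper boundary (n = 1.0 to n = 1.73) the reflected ray undergoes a half-wave phase shift.
Ray reflecting at the bottom interface goes from n = 1.73 toward n = 3.49: a half-wave phase shift.
The two reflections carry the same phase change, so no net offset.
For maximum reflection here: 2 n t = m λ.
λ = 2 n t / m. The third-longest wavelength is m = 3: λ = 2 × 1.73 × 359 / 3.00 = 414 nm.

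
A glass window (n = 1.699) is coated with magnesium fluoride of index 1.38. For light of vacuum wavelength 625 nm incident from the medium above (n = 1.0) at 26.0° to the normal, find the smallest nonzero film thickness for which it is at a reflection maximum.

239 nm

Top surface (1.0 → 1.38): reflection off a higher-index medium gives a half-wave phase shift.
Ray reflecting at the bottom interface goes from n = 1.38 toward n = 1.699: a half-wave phase shift.
Net: no relative phase inversion (both shifts match).
For bright reflection here: 2 n t cos θ_r = m λ.
Snell's law: 1.0 sin 26.0° = 1.38 sin θ_r → sin θ_r = 0.318, cos θ_r = 0.948.
Minimum nonzero at m = 1: t = λ / (2 n cos θ_r) = 625 / (2 × 1.38 × 0.948) = 239 nm.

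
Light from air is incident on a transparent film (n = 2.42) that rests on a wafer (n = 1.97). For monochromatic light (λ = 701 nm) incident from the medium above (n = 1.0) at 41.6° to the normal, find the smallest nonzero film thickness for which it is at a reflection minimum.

Ray reflecting at the top interface goes from n = 1.0 toward n = 2.42: a half-wave phase shift.
At the lower boundary (n = 2.42 to n = 1.97) the reflected ray undergoes no phase shift.
The two reflections differ by half a wavelength.
For weak reflection here: 2 n t cos θ_r = m λ.
Snell's law: 1.0 sin 41.6° = 2.42 sin θ_r → sin θ_r = 0.274, cos θ_r = 0.962.
Minimum nonzero at m = 1: t = λ / (2 n cos θ_r) = 701 / (2 × 2.42 × 0.962) = 151 nm.

151 nm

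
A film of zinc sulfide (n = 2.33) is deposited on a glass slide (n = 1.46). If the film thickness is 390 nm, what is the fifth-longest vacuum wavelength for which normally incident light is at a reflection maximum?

404 nm

At the upper boundary (n = 1.0 to n = 2.33) the reflected ray undergoes a half-wave phase shift.
At the lower boundary (n = 2.33 to n = 1.46) the reflected ray undergoes no phase shift.
Exactly one π shift → a net half-wave offset.
So the condition for constructive reflection is 2 n t = (m + ½) λ.
λ = 2 n t / (m + ½). The fifth-longest wavelength is m = 4: λ = 2 × 2.33 × 390 / 4.50 = 404 nm.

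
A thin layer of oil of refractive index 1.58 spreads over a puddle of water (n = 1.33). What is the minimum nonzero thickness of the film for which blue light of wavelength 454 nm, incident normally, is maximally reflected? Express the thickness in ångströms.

718 Å

Ray reflecting at the top interface goes from n = 1.0 toward n = 1.58: a half-wave phase shift.
Ray reflecting at the bottom interface goes from n = 1.58 toward n = 1.33: no phase shift.
The two reflections differ by half a wavelength.
So the condition for constructive reflection is 2 n t = (m + ½) λ.
Minimum at m = 0: t = λ / (4 n) = 454 / (4 × 1.58) = 71.8 nm.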